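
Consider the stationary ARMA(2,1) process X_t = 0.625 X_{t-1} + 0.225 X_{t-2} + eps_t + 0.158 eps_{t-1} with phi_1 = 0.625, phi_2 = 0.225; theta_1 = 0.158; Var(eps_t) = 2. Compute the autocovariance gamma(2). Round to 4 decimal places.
\gamma(2) = 5.8765

Multiply the model equation by X_{t-k} and take expectations. With theta_0 = psi_0 = 1 and psi_j the MA(infinity) weights, this gives
  gamma(k) - sum_i phi_i gamma(k-i) = c_k,
  c_k = sigma^2 * sum_{j=k..q} theta_j psi_{j-k}   (c_k = 0 for k > q),
using gamma(-m) = gamma(m).
psi-weights needed (psi_j = theta_j + sum_i phi_i psi_{j-i}):
  psi_1 = theta_1 + phi_1 = 0.158 + (0.625) = 0.783
Right-hand sides:
  c_0 = sigma^2 (1 + theta_1 psi_1) = 2 * (1 + (0.158)(0.783)) = 2 * 1.123714 = 2.247428
  c_1 = sigma^2 theta_1 = 2 * (0.158) = 0.316
  c_2 = 0
Equations for k = 0, 1, 2 (AR order 2, c_2 = 0):
  (E0) gamma(0) = phi_1 gamma(1) + phi_2 gamma(2) + c_0
  (E1) gamma(1) = phi_1 gamma(0) + phi_2 gamma(1) + c_1
  (E2) gamma(2) = phi_1 gamma(1) + phi_2 gamma(0)
From (E1): gamma(1) = A gamma(0) + B with
  A = phi_1 / (1 - phi_2) = 0.625 / 0.775 = 0.806452,   B = c_1 / (1 - phi_2) = 0.316 / 0.775 = 0.407742.
Insert (E2) into (E0): gamma(0) (1 - phi_2^2) = phi_1 (1 + phi_2) gamma(1) + c_0.
  phi_1 (1 + phi_2) = (0.625)(1.225) = 0.765625,   1 - phi_2^2 = 0.949375.
Replace gamma(1) by A gamma(0) + B and collect gamma(0):
  gamma(0) [0.949375 - (0.765625)(0.806452)] = (0.765625)(0.407742) + 2.247428
  gamma(0) * 0.331935 = 2.559605
  gamma(0) = 2.559605 / 0.331935 = 7.711153.
  gamma(1) = A gamma(0) + B = (0.806452)(7.711153) + (0.407742) = 6.626414.
  gamma(2) = phi_1 gamma(1) + phi_2 gamma(0) = (0.625)(6.626414) + (0.225)(7.711153) = 5.876518.
Therefore gamma(2) = 5.8765 (to 4 decimal places).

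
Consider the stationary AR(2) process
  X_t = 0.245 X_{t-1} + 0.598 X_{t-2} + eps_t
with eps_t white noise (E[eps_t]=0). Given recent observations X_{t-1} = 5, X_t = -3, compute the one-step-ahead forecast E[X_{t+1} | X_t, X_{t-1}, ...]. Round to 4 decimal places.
E[X_{t+1} \mid \mathcal F_t] = 2.2550

For an AR(p) model X_t = c + sum_i phi_i X_{t-i} + eps_t, the
one-step-ahead conditional mean is
  E[X_{t+1} | X_t, ...] = c + sum_i phi_i X_{t+1-i}.
Substitute known values:
  E[X_{t+1} | ...] = (0.245) * (-3) + (0.598) * (5)
                   = 2.2550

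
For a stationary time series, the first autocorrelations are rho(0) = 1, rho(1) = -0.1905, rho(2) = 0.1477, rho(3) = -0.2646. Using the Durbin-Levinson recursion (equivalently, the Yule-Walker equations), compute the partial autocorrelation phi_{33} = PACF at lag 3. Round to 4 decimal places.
\phi_{33} = -0.2290

The PACF at lag k is phi_{kk}, the last component of the solution
to the Yule-Walker system G_k phi = r_k where
  (G_k)_{ij} = rho(|i - j|), (r_k)_i = rho(i), i,j = 1..k.
Equivalently, Durbin-Levinson gives phi_{kk} iteratively:
  phi_{11} = rho(1)
  phi_{kk} = [rho(k) - sum_{j=1..k-1} phi_{k-1,j} rho(k-j)]
            / [1 - sum_{j=1..k-1} phi_{k-1,j} rho(j)],
  phi_{k,j} = phi_{k-1,j} - phi_{kk} phi_{k-1,k-j},  j = 1..k-1.
Step k = 1:
  phi_11 = rho(1) = -0.1905.
Step k = 2:
  phi_22 = [rho(2) - phi_11 rho(1)] / [1 - phi_11 rho(1)] = [0.1477 - (-0.1905)(-0.1905)] / [1 - (-0.1905)(-0.1905)]
         = 0.11140975 / 0.96370975 = 0.115605.
  Update: phi_21 = phi_11 - phi_22 phi_11 = -0.1905 - (0.115605)(-0.1905) = -0.168477.
Step k = 3:
  phi_33 = [rho(3) - phi_21 rho(2) - phi_22 rho(1)] / [1 - phi_21 rho(1) - phi_22 rho(2)]
    numerator   = -0.2646 - (-0.168477)(0.1477) - (0.115605)(-0.1905) = -0.21769314
    denominator = 1 - (-0.168477)(-0.1905) - (0.115605)(0.1477) = 0.95083022
  phi_33 = -0.21769314 / 0.95083022 = -0.229.
Therefore phi_{33} = -0.2290.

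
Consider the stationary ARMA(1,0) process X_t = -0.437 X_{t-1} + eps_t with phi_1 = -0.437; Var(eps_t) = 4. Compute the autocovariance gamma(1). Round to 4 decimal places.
\gamma(1) = -2.1606

Multiply the model equation by X_{t-k} and take expectations. With theta_0 = psi_0 = 1 and psi_j the MA(infinity) weights, this gives
  gamma(k) - sum_i phi_i gamma(k-i) = c_k,
  c_k = sigma^2 * sum_{j=k..q} theta_j psi_{j-k}   (c_k = 0 for k > q),
using gamma(-m) = gamma(m).
Pure AR (q = 0): c_0 = sigma^2 = 4, c_k = 0 for k >= 1.
Equations for k = 0 and k = 1 (AR order 1):
  gamma(0) = phi_1 gamma(1) + c_0
  gamma(1) = phi_1 gamma(0) + c_1
Substituting the second into the first: gamma(0) (1 - phi_1^2) = c_0 + phi_1 c_1, so
  gamma(0) = c_0 / (1 - phi_1^2) = 4 / (1 - (-0.437)^2) = 4 / 0.809031 = 4.944186.
  gamma(1) = phi_1 gamma(0) = (-0.437)(4.944186) = -2.160609.
Therefore gamma(1) = -2.1606 (to 4 decimal places).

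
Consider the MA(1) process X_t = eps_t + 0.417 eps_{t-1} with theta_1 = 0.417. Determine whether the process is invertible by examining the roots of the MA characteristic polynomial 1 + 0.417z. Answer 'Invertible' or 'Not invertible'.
\text{Invertible}

The MA(q) characteristic polynomial is P(z) = 1 + 0.417z.
Invertibility requires all roots to lie outside the unit circle, i.e. |z| > 1 for every root.
This is linear in z: 1 + (0.417) z = 0  =>  z = -1/(0.417) = -2.398082,  |z| = 2.398082.
Moduli of all roots: 2.3981.
All moduli strictly greater than 1? Yes.
Verdict: Invertible.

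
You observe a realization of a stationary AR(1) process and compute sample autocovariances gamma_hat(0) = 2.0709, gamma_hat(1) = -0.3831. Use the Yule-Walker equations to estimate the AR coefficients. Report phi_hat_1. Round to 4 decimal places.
\hat\phi_{1} = -0.1850

The Yule-Walker equations for an AR(p) process read, in matrix form,
  Gamma_p phi = r_p,   with   (Gamma_p)_{ij} = gamma(|i - j|),
                       (r_p)_i = gamma(i),   i,j = 1..p.
Substitute the sample gammas (Toeplitz matrix and right-hand side of size 1):
  Gamma_p = [[2.0709]]
  r_p     = [-0.3831]
With p = 1 this is the single equation gamma(0) phi_1 = gamma(1):
  phi_hat_1 = gamma(1) / gamma(0) = -0.3831 / 2.0709 = -0.1850.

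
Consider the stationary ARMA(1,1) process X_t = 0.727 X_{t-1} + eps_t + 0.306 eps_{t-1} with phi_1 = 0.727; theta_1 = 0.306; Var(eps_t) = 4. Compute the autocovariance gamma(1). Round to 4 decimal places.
\gamma(1) = 10.7137

Multiply the model equation by X_{t-k} and take expectations. With theta_0 = psi_0 = 1 and psi_j the MA(infinity) weights, this gives
  gamma(k) - sum_i phi_i gamma(k-i) = c_k,
  c_k = sigma^2 * sum_{j=k..q} theta_j psi_{j-k}   (c_k = 0 for k > q),
using gamma(-m) = gamma(m).
psi-weights needed (psi_j = theta_j + sum_i phi_i psi_{j-i}):
  psi_1 = theta_1 + phi_1 = 0.306 + (0.727) = 1.033
Right-hand sides:
  c_0 = sigma^2 (1 + theta_1 psi_1) = 4 * (1 + (0.306)(1.033)) = 4 * 1.316098 = 5.264392
  c_1 = sigma^2 theta_1 = 4 * (0.306) = 1.224
  c_2 = 0
Equations for k = 0 and k = 1 (AR order 1):
  gamma(0) = phi_1 gamma(1) + c_0
  gamma(1) = phi_1 gamma(0) + c_1
Substituting the second into the first: gamma(0) (1 - phi_1^2) = c_0 + phi_1 c_1, so
  gamma(0) = (c_0 + phi_1 c_1) / (1 - phi_1^2) = (5.264392 + (0.727)(1.224)) / (1 - (0.727)^2) = 6.15424 / 0.471471 = 13.053274.
  gamma(1) = phi_1 gamma(0) + c_1 = (0.727)(13.053274) + (1.224) = 10.71373.
Therefore gamma(1) = 10.7137 (to 4 decimal places).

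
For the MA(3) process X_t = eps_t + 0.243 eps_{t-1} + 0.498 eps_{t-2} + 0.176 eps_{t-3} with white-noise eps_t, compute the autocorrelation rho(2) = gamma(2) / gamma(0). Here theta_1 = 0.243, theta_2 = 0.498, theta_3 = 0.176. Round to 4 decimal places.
\rho(2) = 0.4042

For an MA(q) process with theta_0 = 1, the autocovariance is
  gamma(k) = sigma^2 * sum_{i=0..q-k} theta_i * theta_{i+k},
and rho(k) = gamma(k) / gamma(0). Sigma^2 cancels.
  numerator   = (1)*(0.498) + (0.243)*(0.176) = 0.540768.
  denominator = (1)^2 + (0.243)^2 + (0.498)^2 + (0.176)^2 = 1.338029.
  rho(2) = 0.540768 / 1.338029 = 0.4042.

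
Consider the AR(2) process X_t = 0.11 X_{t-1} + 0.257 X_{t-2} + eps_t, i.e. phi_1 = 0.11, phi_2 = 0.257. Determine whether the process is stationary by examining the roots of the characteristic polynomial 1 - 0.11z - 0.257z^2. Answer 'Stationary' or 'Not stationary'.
\text{Stationary}

The AR(p) characteristic polynomial is P(z) = 1 - 0.11z - 0.257z^2.
Stationarity requires all roots to lie outside the unit circle, i.e. |z| > 1 for every root.
Set 1 + (-0.11) z + (-0.257) z^2 = 0, i.e. a z^2 + b z + c = 0 with a = -0.257, b = -0.11, c = 1.
Discriminant D = b^2 - 4ac = (-0.11)^2 - 4*(-0.257)*1 = 0.0121 - (-1.028) = 1.0401.
D >= 0, so the roots are real: z = (-b +/- sqrt(D)) / (2a) = (0.11 +/- 1.019853) / (-0.514).
  z_1 = (0.11 + 1.019853) / (-0.514) = -2.1982,   |z_1| = 2.1982.
  z_2 = (0.11 - 1.019853) / (-0.514) = 1.7701,   |z_2| = 1.7701.
Moduli of all roots: 2.1982, 1.7701.
All moduli strictly greater than 1? Yes.
Verdict: Stationary.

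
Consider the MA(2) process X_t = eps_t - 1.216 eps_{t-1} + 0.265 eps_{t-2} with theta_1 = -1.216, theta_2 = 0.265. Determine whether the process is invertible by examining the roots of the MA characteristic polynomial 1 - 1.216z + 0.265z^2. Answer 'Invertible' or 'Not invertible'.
\text{Invertible}

The MA(q) characteristic polynomial is P(z) = 1 - 1.216z + 0.265z^2.
Invertibility requires all roots to lie outside the unit circle, i.e. |z| > 1 for every root.
Set 1 + (-1.216) z + (0.265) z^2 = 0, i.e. a z^2 + b z + c = 0 with a = 0.265, b = -1.216, c = 1.
Discriminant D = b^2 - 4ac = (-1.216)^2 - 4*(0.265)*1 = 1.478656 - (1.06) = 0.418656.
D >= 0, so the roots are real: z = (-b +/- sqrt(D)) / (2a) = (1.216 +/- 0.647036) / (0.53).
  z_1 = (1.216 + 0.647036) / (0.53) = 3.5152,   |z_1| = 3.5152.
  z_2 = (1.216 - 0.647036) / (0.53) = 1.0735,   |z_2| = 1.0735.
Moduli of all roots: 3.5152, 1.0735.
All moduli strictly greater than 1? Yes.
Verdict: Invertible.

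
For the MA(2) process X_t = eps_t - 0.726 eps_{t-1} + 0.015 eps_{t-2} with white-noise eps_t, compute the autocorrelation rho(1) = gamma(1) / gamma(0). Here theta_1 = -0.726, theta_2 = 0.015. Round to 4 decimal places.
\rho(1) = -0.4825

For an MA(q) process with theta_0 = 1, the autocovariance is
  gamma(k) = sigma^2 * sum_{i=0..q-k} theta_i * theta_{i+k},
and rho(k) = gamma(k) / gamma(0). Sigma^2 cancels.
  numerator   = (1)*(-0.726) + (-0.726)*(0.015) = -0.73689.
  denominator = (1)^2 + (-0.726)^2 + (0.015)^2 = 1.527301.
  rho(1) = -0.73689 / 1.527301 = -0.4825.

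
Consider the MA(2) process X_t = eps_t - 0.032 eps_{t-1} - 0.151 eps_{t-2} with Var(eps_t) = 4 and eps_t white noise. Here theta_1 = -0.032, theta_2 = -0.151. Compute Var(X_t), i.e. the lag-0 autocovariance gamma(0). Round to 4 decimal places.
\gamma(0) = 4.0953

For an MA(q) process X_t = eps_t + sum_i theta_i eps_{t-i} with
Var(eps_t) = sigma^2, the variance is
  gamma(0) = sigma^2 * (1 + sum_i theta_i^2).
  sum_i theta_i^2 = (-0.032)^2 + (-0.151)^2 = 0.001024 + 0.022801 = 0.023825.
  gamma(0) = 4 * (1 + 0.023825) = 4 * 1.023825 = 4.0953.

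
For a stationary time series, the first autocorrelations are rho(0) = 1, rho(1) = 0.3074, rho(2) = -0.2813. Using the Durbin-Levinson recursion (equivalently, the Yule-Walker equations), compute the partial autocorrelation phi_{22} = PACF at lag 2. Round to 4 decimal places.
\phi_{22} = -0.4150

The PACF at lag k is phi_{kk}, the last component of the solution
to the Yule-Walker system G_k phi = r_k where
  (G_k)_{ij} = rho(|i - j|), (r_k)_i = rho(i), i,j = 1..k.
Equivalently, Durbin-Levinson gives phi_{kk} iteratively:
  phi_{11} = rho(1)
  phi_{kk} = [rho(k) - sum_{j=1..k-1} phi_{k-1,j} rho(k-j)]
            / [1 - sum_{j=1..k-1} phi_{k-1,j} rho(j)],
  phi_{k,j} = phi_{k-1,j} - phi_{kk} phi_{k-1,k-j},  j = 1..k-1.
Step k = 1:
  phi_11 = rho(1) = 0.3074.
Step k = 2:
  phi_22 = [rho(2) - phi_11 rho(1)] / [1 - phi_11 rho(1)] = [-0.2813 - (0.3074)(0.3074)] / [1 - (0.3074)(0.3074)]
         = -0.37579476 / 0.90550524 = -0.415.
Therefore phi_{22} = -0.4150.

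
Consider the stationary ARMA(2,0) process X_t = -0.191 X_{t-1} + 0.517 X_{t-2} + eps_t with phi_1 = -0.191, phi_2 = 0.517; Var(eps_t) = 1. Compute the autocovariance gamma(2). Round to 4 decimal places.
\gamma(2) = 0.9586

Multiply the model equation by X_{t-k} and take expectations. With theta_0 = psi_0 = 1 and psi_j the MA(infinity) weights, this gives
  gamma(k) - sum_i phi_i gamma(k-i) = c_k,
  c_k = sigma^2 * sum_{j=k..q} theta_j psi_{j-k}   (c_k = 0 for k > q),
using gamma(-m) = gamma(m).
Pure AR (q = 0): c_0 = sigma^2 = 1, c_k = 0 for k >= 1.
Equations for k = 0, 1, 2 (AR order 2, c_2 = 0):
  (E0) gamma(0) = phi_1 gamma(1) + phi_2 gamma(2) + c_0
  (E1) gamma(1) = phi_1 gamma(0) + phi_2 gamma(1) + c_1
  (E2) gamma(2) = phi_1 gamma(1) + phi_2 gamma(0)
From (E1): gamma(1) = A gamma(0) + B with
  A = phi_1 / (1 - phi_2) = -0.191 / 0.483 = -0.395445,   B = c_1 / (1 - phi_2) = 0 / 0.483 = 0.
Insert (E2) into (E0): gamma(0) (1 - phi_2^2) = phi_1 (1 + phi_2) gamma(1) + c_0.
  phi_1 (1 + phi_2) = (-0.191)(1.517) = -0.289747,   1 - phi_2^2 = 0.732711.
Replace gamma(1) by A gamma(0) + B and collect gamma(0):
  gamma(0) [0.732711 - (-0.289747)(-0.395445)] = c_0 = 1
  gamma(0) * 0.618132 = 1
  gamma(0) = 1 / 0.618132 = 1.617778.
  gamma(1) = A gamma(0) = (-0.395445)(1.617778) = -0.639742.
  gamma(2) = phi_1 gamma(1) + phi_2 gamma(0) = (-0.191)(-0.639742) + (0.517)(1.617778) = 0.958582.
Therefore gamma(2) = 0.9586 (to 4 decimal places).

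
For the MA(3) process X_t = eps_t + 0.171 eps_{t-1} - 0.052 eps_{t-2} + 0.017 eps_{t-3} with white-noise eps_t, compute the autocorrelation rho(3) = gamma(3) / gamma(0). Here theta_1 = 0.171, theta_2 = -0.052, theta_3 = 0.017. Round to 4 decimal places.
\rho(3) = 0.0165

For an MA(q) process with theta_0 = 1, the autocovariance is
  gamma(k) = sigma^2 * sum_{i=0..q-k} theta_i * theta_{i+k},
and rho(k) = gamma(k) / gamma(0). Sigma^2 cancels.
  numerator   = (1)*(0.017) = 0.017.
  denominator = (1)^2 + (0.171)^2 + (-0.052)^2 + (0.017)^2 = 1.032234.
  rho(3) = 0.017 / 1.032234 = 0.0165.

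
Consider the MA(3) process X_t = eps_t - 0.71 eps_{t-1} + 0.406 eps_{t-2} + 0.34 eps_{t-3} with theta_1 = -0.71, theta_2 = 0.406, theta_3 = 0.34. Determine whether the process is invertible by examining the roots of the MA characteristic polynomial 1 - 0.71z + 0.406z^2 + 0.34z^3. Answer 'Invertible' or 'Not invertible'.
\text{Invertible}

The MA(q) characteristic polynomial is P(z) = 1 - 0.71z + 0.406z^2 + 0.34z^3.
Invertibility requires all roots to lie outside the unit circle, i.e. |z| > 1 for every root.
Degree 3: look for a simple real root z0 first, then factor out (1 - z/z0) and solve the remaining quadratic.
Testing z0 = -2.5: P(-2.5) = 1 + (-0.71)(-2.5) + (0.406)(-2.5)^2 + (0.34)(-2.5)^3
  = 1 + (1.775) + (2.5375) + (-5.3125) = 0.  So z_0 = -2.5 is a root, |z_0| = 2.5.
Divide out the factor (1 + 0.4 z) = (1 - z/z0) (since 1/z0 = -0.4):
  P(z) = (1 + 0.4 z)(1 + (-1.11) z + (0.85) z^2)
  [check: z-coef -1.11 - (-0.4) = -0.71; z^2-coef 0.85 - (-0.4)(-1.11) = 0.406; z^3-coef -(-0.4)(0.85) = 0.34.]
Remaining roots from the quadratic factor 1 + (-1.11) z + (0.85) z^2:
  Set 1 + (-1.11) z + (0.85) z^2 = 0, i.e. a z^2 + b z + c = 0 with a = 0.85, b = -1.11, c = 1.
  Discriminant D = b^2 - 4ac = (-1.11)^2 - 4*(0.85)*1 = 1.2321 - (3.4) = -2.1679.
  D < 0, so the roots are the complex-conjugate pair z = (-b +/- i sqrt(-D)) / (2a) = 0.6529 +/- 0.8661i.
  For a conjugate pair |z|^2 = z * conj(z) = (product of roots) = c/a = 1/(0.85) = 1.176471, so |z| = sqrt(1.176471) = 1.0847 for both roots.
Moduli of all roots: 2.5000, 1.0847, 1.0847.
All moduli strictly greater than 1? Yes.
Verdict: Invertible.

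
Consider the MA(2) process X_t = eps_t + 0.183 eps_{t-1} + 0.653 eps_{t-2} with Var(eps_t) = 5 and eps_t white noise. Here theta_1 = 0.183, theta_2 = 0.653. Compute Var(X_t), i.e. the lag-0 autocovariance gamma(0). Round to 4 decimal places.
\gamma(0) = 7.2995

For an MA(q) process X_t = eps_t + sum_i theta_i eps_{t-i} with
Var(eps_t) = sigma^2, the variance is
  gamma(0) = sigma^2 * (1 + sum_i theta_i^2).
  sum_i theta_i^2 = (0.183)^2 + (0.653)^2 = 0.033489 + 0.426409 = 0.459898.
  gamma(0) = 5 * (1 + 0.459898) = 5 * 1.459898 = 7.29949, which rounds to 7.2995.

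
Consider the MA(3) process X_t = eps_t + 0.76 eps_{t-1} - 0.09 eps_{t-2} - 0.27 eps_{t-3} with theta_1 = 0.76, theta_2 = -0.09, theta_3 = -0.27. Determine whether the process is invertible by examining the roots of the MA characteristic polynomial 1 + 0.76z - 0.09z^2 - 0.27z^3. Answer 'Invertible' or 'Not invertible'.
\text{Invertible}

The MA(q) characteristic polynomial is P(z) = 1 + 0.76z - 0.09z^2 - 0.27z^3.
Invertibility requires all roots to lie outside the unit circle, i.e. |z| > 1 for every root.
Degree 3: look for a simple real root z0 first, then factor out (1 - z/z0) and solve the remaining quadratic.
Testing z0 = 2: P(2) = 1 + (0.76)(2) + (-0.09)(2)^2 + (-0.27)(2)^3
  = 1 + (1.52) + (-0.36) + (-2.16) = 0.  So z_0 = 2 is a root, |z_0| = 2.
Divide out the factor (1 - 0.5 z) = (1 - z/z0) (since 1/z0 = 0.5):
  P(z) = (1 - 0.5 z)(1 + (1.26) z + (0.54) z^2)
  [check: z-coef 1.26 - (0.5) = 0.76; z^2-coef 0.54 - (0.5)(1.26) = -0.09; z^3-coef -(0.5)(0.54) = -0.27.]
Remaining roots from the quadratic factor 1 + (1.26) z + (0.54) z^2:
  Set 1 + (1.26) z + (0.54) z^2 = 0, i.e. a z^2 + b z + c = 0 with a = 0.54, b = 1.26, c = 1.
  Discriminant D = b^2 - 4ac = (1.26)^2 - 4*(0.54)*1 = 1.5876 - (2.16) = -0.5724.
  D < 0, so the roots are the complex-conjugate pair z = (-b +/- i sqrt(-D)) / (2a) = -1.1667 +/- 0.7005i.
  For a conjugate pair |z|^2 = z * conj(z) = (product of roots) = c/a = 1/(0.54) = 1.851852, so |z| = sqrt(1.851852) = 1.3608 for both roots.
Moduli of all roots: 2.0000, 1.3608, 1.3608.
All moduli strictly greater than 1? Yes.
Verdict: Invertible.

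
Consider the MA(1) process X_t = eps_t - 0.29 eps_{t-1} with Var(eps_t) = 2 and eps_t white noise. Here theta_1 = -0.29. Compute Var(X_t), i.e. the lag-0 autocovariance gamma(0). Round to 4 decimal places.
\gamma(0) = 2.1682

For an MA(q) process X_t = eps_t + sum_i theta_i eps_{t-i} with
Var(eps_t) = sigma^2, the variance is
  gamma(0) = sigma^2 * (1 + sum_i theta_i^2).
  sum_i theta_i^2 = (-0.29)^2 = 0.0841.
  gamma(0) = 2 * (1 + 0.0841) = 2 * 1.0841 = 2.1682.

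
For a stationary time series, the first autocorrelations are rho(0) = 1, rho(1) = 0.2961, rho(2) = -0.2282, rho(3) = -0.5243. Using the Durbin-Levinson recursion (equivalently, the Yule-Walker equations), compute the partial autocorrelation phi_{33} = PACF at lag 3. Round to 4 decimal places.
\phi_{33} = -0.4120

The PACF at lag k is phi_{kk}, the last component of the solution
to the Yule-Walker system G_k phi = r_k where
  (G_k)_{ij} = rho(|i - j|), (r_k)_i = rho(i), i,j = 1..k.
Equivalently, Durbin-Levinson gives phi_{kk} iteratively:
  phi_{11} = rho(1)
  phi_{kk} = [rho(k) - sum_{j=1..k-1} phi_{k-1,j} rho(k-j)]
            / [1 - sum_{j=1..k-1} phi_{k-1,j} rho(j)],
  phi_{k,j} = phi_{k-1,j} - phi_{kk} phi_{k-1,k-j},  j = 1..k-1.
Step k = 1:
  phi_11 = rho(1) = 0.2961.
Step k = 2:
  phi_22 = [rho(2) - phi_11 rho(1)] / [1 - phi_11 rho(1)] = [-0.2282 - (0.2961)(0.2961)] / [1 - (0.2961)(0.2961)]
         = -0.31587521 / 0.91232479 = -0.346231.
  Update: phi_21 = phi_11 - phi_22 phi_11 = 0.2961 - (-0.346231)(0.2961) = 0.398619.
Step k = 3:
  phi_33 = [rho(3) - phi_21 rho(2) - phi_22 rho(1)] / [1 - phi_21 rho(1) - phi_22 rho(2)]
    numerator   = -0.5243 - (0.398619)(-0.2282) - (-0.346231)(0.2961) = -0.33081611
    denominator = 1 - (0.398619)(0.2961) - (-0.346231)(-0.2282) = 0.80295897
  phi_33 = -0.33081611 / 0.80295897 = -0.412.
Therefore phi_{33} = -0.4120.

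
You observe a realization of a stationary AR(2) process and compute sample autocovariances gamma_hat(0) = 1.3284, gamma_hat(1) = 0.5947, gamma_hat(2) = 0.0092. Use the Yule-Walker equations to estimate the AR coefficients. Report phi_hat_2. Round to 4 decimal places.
\hat\phi_{2} = -0.2420

The Yule-Walker equations for an AR(p) process read, in matrix form,
  Gamma_p phi = r_p,   with   (Gamma_p)_{ij} = gamma(|i - j|),
                       (r_p)_i = gamma(i),   i,j = 1..p.
Substitute the sample gammas (Toeplitz matrix and right-hand side of size 2):
  Gamma_p = [[1.3284, 0.5947], [0.5947, 1.3284]]
  r_p     = [0.5947, 0.0092]
Written out:
  1.3284 phi_1 + 0.5947 phi_2 = 0.5947
  0.5947 phi_1 + 1.3284 phi_2 = 0.0092
Solve by Cramer's rule:
  det = gamma(0)^2 - gamma(1)^2 = (1.3284)^2 - (0.5947)^2 = 1.76464656 - 0.35366809 = 1.41097847
  phi_hat_1 = [gamma(1) gamma(0) - gamma(1) gamma(2)] / det = [(0.5947)(1.3284) - (0.5947)(0.0092)] / 1.41097847 = 0.78452824 / 1.41097847 = 0.556
  phi_hat_2 = [gamma(0) gamma(2) - gamma(1)^2] / det = [(1.3284)(0.0092) - (0.5947)^2] / 1.41097847 = -0.34144681 / 1.41097847 = -0.242
So phi_hat = [0.5560, -0.2420].
Therefore phi_hat_2 = -0.2420.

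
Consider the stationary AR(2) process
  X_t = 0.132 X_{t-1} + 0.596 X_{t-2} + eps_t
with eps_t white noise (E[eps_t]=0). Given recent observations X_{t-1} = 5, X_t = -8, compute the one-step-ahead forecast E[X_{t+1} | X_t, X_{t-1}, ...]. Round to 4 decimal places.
E[X_{t+1} \mid \mathcal F_t] = 1.9240

For an AR(p) model X_t = c + sum_i phi_i X_{t-i} + eps_t, the
one-step-ahead conditional mean is
  E[X_{t+1} | X_t, ...] = c + sum_i phi_i X_{t+1-i}.
Substitute known values:
  E[X_{t+1} | ...] = (0.132) * (-8) + (0.596) * (5)
                   = 1.9240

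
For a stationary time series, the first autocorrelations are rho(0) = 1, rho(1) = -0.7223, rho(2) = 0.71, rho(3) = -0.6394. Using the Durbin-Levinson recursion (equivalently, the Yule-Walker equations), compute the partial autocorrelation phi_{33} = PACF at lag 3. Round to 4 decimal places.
\phi_{33} = -0.1091

The PACF at lag k is phi_{kk}, the last component of the solution
to the Yule-Walker system G_k phi = r_k where
  (G_k)_{ij} = rho(|i - j|), (r_k)_i = rho(i), i,j = 1..k.
Equivalently, Durbin-Levinson gives phi_{kk} iteratively:
  phi_{11} = rho(1)
  phi_{kk} = [rho(k) - sum_{j=1..k-1} phi_{k-1,j} rho(k-j)]
            / [1 - sum_{j=1..k-1} phi_{k-1,j} rho(j)],
  phi_{k,j} = phi_{k-1,j} - phi_{kk} phi_{k-1,k-j},  j = 1..k-1.
Step k = 1:
  phi_11 = rho(1) = -0.7223.
Step k = 2:
  phi_22 = [rho(2) - phi_11 rho(1)] / [1 - phi_11 rho(1)] = [0.71 - (-0.7223)(-0.7223)] / [1 - (-0.7223)(-0.7223)]
         = 0.18828271 / 0.47828271 = 0.393664.
  Update: phi_21 = phi_11 - phi_22 phi_11 = -0.7223 - (0.393664)(-0.7223) = -0.437956.
Step k = 3:
  phi_33 = [rho(3) - phi_21 rho(2) - phi_22 rho(1)] / [1 - phi_21 rho(1) - phi_22 rho(2)]
    numerator   = -0.6394 - (-0.437956)(0.71) - (0.393664)(-0.7223) = -0.04410737
    denominator = 1 - (-0.437956)(-0.7223) - (0.393664)(0.71) = 0.40416258
  phi_33 = -0.04410737 / 0.40416258 = -0.1091.
Therefore phi_{33} = -0.1091.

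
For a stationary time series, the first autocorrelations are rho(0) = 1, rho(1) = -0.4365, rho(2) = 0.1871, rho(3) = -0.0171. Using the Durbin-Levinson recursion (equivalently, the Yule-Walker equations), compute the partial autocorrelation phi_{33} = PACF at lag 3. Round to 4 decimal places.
\phi_{33} = 0.0779

The PACF at lag k is phi_{kk}, the last component of the solution
to the Yule-Walker system G_k phi = r_k where
  (G_k)_{ij} = rho(|i - j|), (r_k)_i = rho(i), i,j = 1..k.
Equivalently, Durbin-Levinson gives phi_{kk} iteratively:
  phi_{11} = rho(1)
  phi_{kk} = [rho(k) - sum_{j=1..k-1} phi_{k-1,j} rho(k-j)]
            / [1 - sum_{j=1..k-1} phi_{k-1,j} rho(j)],
  phi_{k,j} = phi_{k-1,j} - phi_{kk} phi_{k-1,k-j},  j = 1..k-1.
Step k = 1:
  phi_11 = rho(1) = -0.4365.
Step k = 2:
  phi_22 = [rho(2) - phi_11 rho(1)] / [1 - phi_11 rho(1)] = [0.1871 - (-0.4365)(-0.4365)] / [1 - (-0.4365)(-0.4365)]
         = -0.00343225 / 0.80946775 = -0.00424.
  Update: phi_21 = phi_11 - phi_22 phi_11 = -0.4365 - (-0.00424)(-0.4365) = -0.438351.
Step k = 3:
  phi_33 = [rho(3) - phi_21 rho(2) - phi_22 rho(1)] / [1 - phi_21 rho(1) - phi_22 rho(2)]
    numerator   = -0.0171 - (-0.438351)(0.1871) - (-0.00424)(-0.4365) = 0.06306462
    denominator = 1 - (-0.438351)(-0.4365) - (-0.00424)(0.1871) = 0.8094532
  phi_33 = 0.06306462 / 0.8094532 = 0.0779.
Therefore phi_{33} = 0.0779.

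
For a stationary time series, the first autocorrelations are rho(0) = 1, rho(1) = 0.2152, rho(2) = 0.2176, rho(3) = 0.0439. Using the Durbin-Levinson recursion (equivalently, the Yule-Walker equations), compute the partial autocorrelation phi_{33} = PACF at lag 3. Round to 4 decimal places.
\phi_{33} = -0.0359

The PACF at lag k is phi_{kk}, the last component of the solution
to the Yule-Walker system G_k phi = r_k where
  (G_k)_{ij} = rho(|i - j|), (r_k)_i = rho(i), i,j = 1..k.
Equivalently, Durbin-Levinson gives phi_{kk} iteratively:
  phi_{11} = rho(1)
  phi_{kk} = [rho(k) - sum_{j=1..k-1} phi_{k-1,j} rho(k-j)]
            / [1 - sum_{j=1..k-1} phi_{k-1,j} rho(j)],
  phi_{k,j} = phi_{k-1,j} - phi_{kk} phi_{k-1,k-j},  j = 1..k-1.
Step k = 1:
  phi_11 = rho(1) = 0.2152.
Step k = 2:
  phi_22 = [rho(2) - phi_11 rho(1)] / [1 - phi_11 rho(1)] = [0.2176 - (0.2152)(0.2152)] / [1 - (0.2152)(0.2152)]
         = 0.17128896 / 0.95368896 = 0.179607.
  Update: phi_21 = phi_11 - phi_22 phi_11 = 0.2152 - (0.179607)(0.2152) = 0.176549.
Step k = 3:
  phi_33 = [rho(3) - phi_21 rho(2) - phi_22 rho(1)] / [1 - phi_21 rho(1) - phi_22 rho(2)]
    numerator   = 0.0439 - (0.176549)(0.2176) - (0.179607)(0.2152) = -0.03316835
    denominator = 1 - (0.176549)(0.2152) - (0.179607)(0.2176) = 0.92292431
  phi_33 = -0.03316835 / 0.92292431 = -0.0359.
Therefore phi_{33} = -0.0359.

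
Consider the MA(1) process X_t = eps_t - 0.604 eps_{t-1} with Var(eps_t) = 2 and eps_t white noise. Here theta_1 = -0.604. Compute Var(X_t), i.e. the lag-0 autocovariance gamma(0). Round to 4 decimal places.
\gamma(0) = 2.7296

For an MA(q) process X_t = eps_t + sum_i theta_i eps_{t-i} with
Var(eps_t) = sigma^2, the variance is
  gamma(0) = sigma^2 * (1 + sum_i theta_i^2).
  sum_i theta_i^2 = (-0.604)^2 = 0.364816.
  gamma(0) = 2 * (1 + 0.364816) = 2 * 1.364816 = 2.729632, which rounds to 2.7296.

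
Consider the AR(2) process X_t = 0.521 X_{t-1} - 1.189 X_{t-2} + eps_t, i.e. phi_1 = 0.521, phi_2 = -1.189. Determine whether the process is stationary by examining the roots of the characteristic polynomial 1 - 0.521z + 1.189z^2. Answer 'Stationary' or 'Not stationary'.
\text{Not stationary}

The AR(p) characteristic polynomial is P(z) = 1 - 0.521z + 1.189z^2.
Stationarity requires all roots to lie outside the unit circle, i.e. |z| > 1 for every root.
Set 1 + (-0.521) z + (1.189) z^2 = 0, i.e. a z^2 + b z + c = 0 with a = 1.189, b = -0.521, c = 1.
Discriminant D = b^2 - 4ac = (-0.521)^2 - 4*(1.189)*1 = 0.271441 - (4.756) = -4.484559.
D < 0, so the roots are the complex-conjugate pair z = (-b +/- i sqrt(-D)) / (2a) = 0.2191 +/- 0.8905i.
For a conjugate pair |z|^2 = z * conj(z) = (product of roots) = c/a = 1/(1.189) = 0.841043, so |z| = sqrt(0.841043) = 0.9171 for both roots.
Moduli of all roots: 0.9171, 0.9171.
All moduli strictly greater than 1? No.
Verdict: Not stationary.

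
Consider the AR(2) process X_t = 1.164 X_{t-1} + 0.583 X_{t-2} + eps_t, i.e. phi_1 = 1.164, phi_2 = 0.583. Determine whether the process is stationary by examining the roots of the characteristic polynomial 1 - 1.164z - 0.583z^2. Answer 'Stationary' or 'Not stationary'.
\text{Not stationary}

The AR(p) characteristic polynomial is P(z) = 1 - 1.164z - 0.583z^2.
Stationarity requires all roots to lie outside the unit circle, i.e. |z| > 1 for every root.
Set 1 + (-1.164) z + (-0.583) z^2 = 0, i.e. a z^2 + b z + c = 0 with a = -0.583, b = -1.164, c = 1.
Discriminant D = b^2 - 4ac = (-1.164)^2 - 4*(-0.583)*1 = 1.354896 - (-2.332) = 3.686896.
D >= 0, so the roots are real: z = (-b +/- sqrt(D)) / (2a) = (1.164 +/- 1.920129) / (-1.166).
  z_1 = (1.164 + 1.920129) / (-1.166) = -2.6451,   |z_1| = 2.6451.
  z_2 = (1.164 - 1.920129) / (-1.166) = 0.6485,   |z_2| = 0.6485.
Moduli of all roots: 2.6451, 0.6485.
All moduli strictly greater than 1? No.
Verdict: Not stationary.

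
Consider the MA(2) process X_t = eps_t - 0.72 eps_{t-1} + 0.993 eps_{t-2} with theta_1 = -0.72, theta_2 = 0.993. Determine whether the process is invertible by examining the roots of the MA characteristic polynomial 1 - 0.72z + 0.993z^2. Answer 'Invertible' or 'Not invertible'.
\text{Invertible}

The MA(q) characteristic polynomial is P(z) = 1 - 0.72z + 0.993z^2.
Invertibility requires all roots to lie outside the unit circle, i.e. |z| > 1 for every root.
Set 1 + (-0.72) z + (0.993) z^2 = 0, i.e. a z^2 + b z + c = 0 with a = 0.993, b = -0.72, c = 1.
Discriminant D = b^2 - 4ac = (-0.72)^2 - 4*(0.993)*1 = 0.5184 - (3.972) = -3.4536.
D < 0, so the roots are the complex-conjugate pair z = (-b +/- i sqrt(-D)) / (2a) = 0.3625 +/- 0.9357i.
For a conjugate pair |z|^2 = z * conj(z) = (product of roots) = c/a = 1/(0.993) = 1.007049, so |z| = sqrt(1.007049) = 1.0035 for both roots.
Moduli of all roots: 1.0035, 1.0035.
All moduli strictly greater than 1? Yes.
Verdict: Invertible.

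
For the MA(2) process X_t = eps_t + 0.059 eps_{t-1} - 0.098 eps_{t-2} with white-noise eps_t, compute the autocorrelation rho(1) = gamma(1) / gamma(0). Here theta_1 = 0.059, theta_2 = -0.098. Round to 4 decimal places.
\rho(1) = 0.0525

For an MA(q) process with theta_0 = 1, the autocovariance is
  gamma(k) = sigma^2 * sum_{i=0..q-k} theta_i * theta_{i+k},
and rho(k) = gamma(k) / gamma(0). Sigma^2 cancels.
  numerator   = (1)*(0.059) + (0.059)*(-0.098) = 0.053218.
  denominator = (1)^2 + (0.059)^2 + (-0.098)^2 = 1.013085.
  rho(1) = 0.053218 / 1.013085 = 0.0525.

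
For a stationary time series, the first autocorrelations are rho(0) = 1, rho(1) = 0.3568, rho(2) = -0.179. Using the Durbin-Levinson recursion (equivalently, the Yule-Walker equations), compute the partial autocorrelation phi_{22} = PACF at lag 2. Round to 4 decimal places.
\phi_{22} = -0.3510

The PACF at lag k is phi_{kk}, the last component of the solution
to the Yule-Walker system G_k phi = r_k where
  (G_k)_{ij} = rho(|i - j|), (r_k)_i = rho(i), i,j = 1..k.
Equivalently, Durbin-Levinson gives phi_{kk} iteratively:
  phi_{11} = rho(1)
  phi_{kk} = [rho(k) - sum_{j=1..k-1} phi_{k-1,j} rho(k-j)]
            / [1 - sum_{j=1..k-1} phi_{k-1,j} rho(j)],
  phi_{k,j} = phi_{k-1,j} - phi_{kk} phi_{k-1,k-j},  j = 1..k-1.
Step k = 1:
  phi_11 = rho(1) = 0.3568.
Step k = 2:
  phi_22 = [rho(2) - phi_11 rho(1)] / [1 - phi_11 rho(1)] = [-0.179 - (0.3568)(0.3568)] / [1 - (0.3568)(0.3568)]
         = -0.30630624 / 0.87269376 = -0.351.
Therefore phi_{22} = -0.3510.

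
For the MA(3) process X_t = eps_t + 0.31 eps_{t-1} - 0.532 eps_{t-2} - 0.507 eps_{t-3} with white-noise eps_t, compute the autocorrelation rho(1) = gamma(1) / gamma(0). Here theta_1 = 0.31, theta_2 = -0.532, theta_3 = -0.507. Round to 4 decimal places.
\rho(1) = 0.2535

For an MA(q) process with theta_0 = 1, the autocovariance is
  gamma(k) = sigma^2 * sum_{i=0..q-k} theta_i * theta_{i+k},
and rho(k) = gamma(k) / gamma(0). Sigma^2 cancels.
  numerator   = (1)*(0.31) + (0.31)*(-0.532) + (-0.532)*(-0.507) = 0.414804.
  denominator = (1)^2 + (0.31)^2 + (-0.532)^2 + (-0.507)^2 = 1.636173.
  rho(1) = 0.414804 / 1.636173 = 0.2535.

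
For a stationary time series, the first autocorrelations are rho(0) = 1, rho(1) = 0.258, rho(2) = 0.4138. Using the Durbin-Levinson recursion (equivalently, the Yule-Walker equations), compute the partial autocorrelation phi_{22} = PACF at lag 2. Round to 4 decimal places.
\phi_{22} = 0.3720

The PACF at lag k is phi_{kk}, the last component of the solution
to the Yule-Walker system G_k phi = r_k where
  (G_k)_{ij} = rho(|i - j|), (r_k)_i = rho(i), i,j = 1..k.
Equivalently, Durbin-Levinson gives phi_{kk} iteratively:
  phi_{11} = rho(1)
  phi_{kk} = [rho(k) - sum_{j=1..k-1} phi_{k-1,j} rho(k-j)]
            / [1 - sum_{j=1..k-1} phi_{k-1,j} rho(j)],
  phi_{k,j} = phi_{k-1,j} - phi_{kk} phi_{k-1,k-j},  j = 1..k-1.
Step k = 1:
  phi_11 = rho(1) = 0.258.
Step k = 2:
  phi_22 = [rho(2) - phi_11 rho(1)] / [1 - phi_11 rho(1)] = [0.4138 - (0.258)(0.258)] / [1 - (0.258)(0.258)]
         = 0.347236 / 0.933436 = 0.372.
Therefore phi_{22} = 0.3720.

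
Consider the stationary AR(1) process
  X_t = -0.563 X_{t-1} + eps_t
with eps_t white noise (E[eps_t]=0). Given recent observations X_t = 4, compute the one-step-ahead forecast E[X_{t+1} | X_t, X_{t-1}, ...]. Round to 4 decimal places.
E[X_{t+1} \mid \mathcal F_t] = -2.2520

For an AR(p) model X_t = c + sum_i phi_i X_{t-i} + eps_t, the
one-step-ahead conditional mean is
  E[X_{t+1} | X_t, ...] = c + sum_i phi_i X_{t+1-i}.
Substitute known values:
  E[X_{t+1} | ...] = (-0.563) * (4)
                   = -2.2520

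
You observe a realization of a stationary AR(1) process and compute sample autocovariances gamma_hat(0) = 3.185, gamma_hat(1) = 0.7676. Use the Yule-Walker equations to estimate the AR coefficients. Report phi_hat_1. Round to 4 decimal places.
\hat\phi_{1} = 0.2410

The Yule-Walker equations for an AR(p) process read, in matrix form,
  Gamma_p phi = r_p,   with   (Gamma_p)_{ij} = gamma(|i - j|),
                       (r_p)_i = gamma(i),   i,j = 1..p.
Substitute the sample gammas (Toeplitz matrix and right-hand side of size 1):
  Gamma_p = [[3.185]]
  r_p     = [0.7676]
With p = 1 this is the single equation gamma(0) phi_1 = gamma(1):
  phi_hat_1 = gamma(1) / gamma(0) = 0.7676 / 3.185 = 0.2410.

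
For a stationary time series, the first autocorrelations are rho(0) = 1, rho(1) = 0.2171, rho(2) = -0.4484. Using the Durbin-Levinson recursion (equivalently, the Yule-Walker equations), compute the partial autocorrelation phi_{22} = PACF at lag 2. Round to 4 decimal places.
\phi_{22} = -0.5200

The PACF at lag k is phi_{kk}, the last component of the solution
to the Yule-Walker system G_k phi = r_k where
  (G_k)_{ij} = rho(|i - j|), (r_k)_i = rho(i), i,j = 1..k.
Equivalently, Durbin-Levinson gives phi_{kk} iteratively:
  phi_{11} = rho(1)
  phi_{kk} = [rho(k) - sum_{j=1..k-1} phi_{k-1,j} rho(k-j)]
            / [1 - sum_{j=1..k-1} phi_{k-1,j} rho(j)],
  phi_{k,j} = phi_{k-1,j} - phi_{kk} phi_{k-1,k-j},  j = 1..k-1.
Step k = 1:
  phi_11 = rho(1) = 0.2171.
Step k = 2:
  phi_22 = [rho(2) - phi_11 rho(1)] / [1 - phi_11 rho(1)] = [-0.4484 - (0.2171)(0.2171)] / [1 - (0.2171)(0.2171)]
         = -0.49553241 / 0.95286759 = -0.52.
Therefore phi_{22} = -0.5200.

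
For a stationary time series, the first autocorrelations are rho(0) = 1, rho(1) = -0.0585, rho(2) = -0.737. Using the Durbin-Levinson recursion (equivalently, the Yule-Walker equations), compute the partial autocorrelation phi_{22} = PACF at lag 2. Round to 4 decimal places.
\phi_{22} = -0.7430

The PACF at lag k is phi_{kk}, the last component of the solution
to the Yule-Walker system G_k phi = r_k where
  (G_k)_{ij} = rho(|i - j|), (r_k)_i = rho(i), i,j = 1..k.
Equivalently, Durbin-Levinson gives phi_{kk} iteratively:
  phi_{11} = rho(1)
  phi_{kk} = [rho(k) - sum_{j=1..k-1} phi_{k-1,j} rho(k-j)]
            / [1 - sum_{j=1..k-1} phi_{k-1,j} rho(j)],
  phi_{k,j} = phi_{k-1,j} - phi_{kk} phi_{k-1,k-j},  j = 1..k-1.
Step k = 1:
  phi_11 = rho(1) = -0.0585.
Step k = 2:
  phi_22 = [rho(2) - phi_11 rho(1)] / [1 - phi_11 rho(1)] = [-0.737 - (-0.0585)(-0.0585)] / [1 - (-0.0585)(-0.0585)]
         = -0.74042225 / 0.99657775 = -0.743.
Therefore phi_{22} = -0.7430.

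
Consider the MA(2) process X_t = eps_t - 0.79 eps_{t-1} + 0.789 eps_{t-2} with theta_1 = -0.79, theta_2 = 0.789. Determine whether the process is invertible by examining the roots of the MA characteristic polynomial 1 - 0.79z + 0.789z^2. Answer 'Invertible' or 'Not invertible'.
\text{Invertible}

The MA(q) characteristic polynomial is P(z) = 1 - 0.79z + 0.789z^2.
Invertibility requires all roots to lie outside the unit circle, i.e. |z| > 1 for every root.
Set 1 + (-0.79) z + (0.789) z^2 = 0, i.e. a z^2 + b z + c = 0 with a = 0.789, b = -0.79, c = 1.
Discriminant D = b^2 - 4ac = (-0.79)^2 - 4*(0.789)*1 = 0.6241 - (3.156) = -2.5319.
D < 0, so the roots are the complex-conjugate pair z = (-b +/- i sqrt(-D)) / (2a) = 0.5006 +/- 1.0084i.
For a conjugate pair |z|^2 = z * conj(z) = (product of roots) = c/a = 1/(0.789) = 1.267427, so |z| = sqrt(1.267427) = 1.1258 for both roots.
Moduli of all roots: 1.1258, 1.1258.
All moduli strictly greater than 1? Yes.
Verdict: Invertible.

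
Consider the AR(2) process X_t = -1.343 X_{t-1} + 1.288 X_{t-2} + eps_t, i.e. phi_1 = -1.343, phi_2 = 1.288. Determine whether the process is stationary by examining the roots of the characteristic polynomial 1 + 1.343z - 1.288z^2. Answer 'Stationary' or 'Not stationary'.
\text{Not stationary}

The AR(p) characteristic polynomial is P(z) = 1 + 1.343z - 1.288z^2.
Stationarity requires all roots to lie outside the unit circle, i.e. |z| > 1 for every root.
Set 1 + (1.343) z + (-1.288) z^2 = 0, i.e. a z^2 + b z + c = 0 with a = -1.288, b = 1.343, c = 1.
Discriminant D = b^2 - 4ac = (1.343)^2 - 4*(-1.288)*1 = 1.803649 - (-5.152) = 6.955649.
D >= 0, so the roots are real: z = (-b +/- sqrt(D)) / (2a) = (-1.343 +/- 2.637356) / (-2.576).
  z_1 = (-1.343 + 2.637356) / (-2.576) = -0.5025,   |z_1| = 0.5025.
  z_2 = (-1.343 - 2.637356) / (-2.576) = 1.5452,   |z_2| = 1.5452.
Moduli of all roots: 0.5025, 1.5452.
All moduli strictly greater than 1? No.
Verdict: Not stationary.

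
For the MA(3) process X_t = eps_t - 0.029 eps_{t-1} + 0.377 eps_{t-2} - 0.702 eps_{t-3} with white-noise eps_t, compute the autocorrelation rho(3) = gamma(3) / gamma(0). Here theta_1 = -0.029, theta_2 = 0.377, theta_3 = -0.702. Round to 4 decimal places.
\rho(3) = -0.4292

For an MA(q) process with theta_0 = 1, the autocovariance is
  gamma(k) = sigma^2 * sum_{i=0..q-k} theta_i * theta_{i+k},
and rho(k) = gamma(k) / gamma(0). Sigma^2 cancels.
  numerator   = (1)*(-0.702) = -0.702.
  denominator = (1)^2 + (-0.029)^2 + (0.377)^2 + (-0.702)^2 = 1.635774.
  rho(3) = -0.702 / 1.635774 = -0.4292.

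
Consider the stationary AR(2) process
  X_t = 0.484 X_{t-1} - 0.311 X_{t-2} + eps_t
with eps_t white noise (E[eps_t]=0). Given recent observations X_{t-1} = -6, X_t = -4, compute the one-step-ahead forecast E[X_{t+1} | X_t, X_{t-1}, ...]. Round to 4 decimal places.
E[X_{t+1} \mid \mathcal F_t] = -0.0700

For an AR(p) model X_t = c + sum_i phi_i X_{t-i} + eps_t, the
one-step-ahead conditional mean is
  E[X_{t+1} | X_t, ...] = c + sum_i phi_i X_{t+1-i}.
Substitute known values:
  E[X_{t+1} | ...] = (0.484) * (-4) + (-0.311) * (-6)
                   = -0.0700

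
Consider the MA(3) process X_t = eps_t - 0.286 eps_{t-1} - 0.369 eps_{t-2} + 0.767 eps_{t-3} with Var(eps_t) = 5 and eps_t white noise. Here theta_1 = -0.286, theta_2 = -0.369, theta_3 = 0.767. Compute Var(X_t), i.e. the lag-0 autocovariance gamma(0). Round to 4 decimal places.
\gamma(0) = 9.0312

For an MA(q) process X_t = eps_t + sum_i theta_i eps_{t-i} with
Var(eps_t) = sigma^2, the variance is
  gamma(0) = sigma^2 * (1 + sum_i theta_i^2).
  sum_i theta_i^2 = (-0.286)^2 + (-0.369)^2 + (0.767)^2 = 0.081796 + 0.136161 + 0.588289 = 0.806246.
  gamma(0) = 5 * (1 + 0.806246) = 5 * 1.806246 = 9.03123, which rounds to 9.0312.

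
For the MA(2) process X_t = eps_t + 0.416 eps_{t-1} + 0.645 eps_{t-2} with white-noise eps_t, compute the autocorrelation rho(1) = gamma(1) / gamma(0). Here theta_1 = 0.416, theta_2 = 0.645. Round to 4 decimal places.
\rho(1) = 0.4306

For an MA(q) process with theta_0 = 1, the autocovariance is
  gamma(k) = sigma^2 * sum_{i=0..q-k} theta_i * theta_{i+k},
and rho(k) = gamma(k) / gamma(0). Sigma^2 cancels.
  numerator   = (1)*(0.416) + (0.416)*(0.645) = 0.68432.
  denominator = (1)^2 + (0.416)^2 + (0.645)^2 = 1.589081.
  rho(1) = 0.68432 / 1.589081 = 0.4306.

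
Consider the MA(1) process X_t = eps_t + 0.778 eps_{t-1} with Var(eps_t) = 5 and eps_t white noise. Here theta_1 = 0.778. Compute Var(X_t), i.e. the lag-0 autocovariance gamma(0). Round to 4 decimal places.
\gamma(0) = 8.0264

For an MA(q) process X_t = eps_t + sum_i theta_i eps_{t-i} with
Var(eps_t) = sigma^2, the variance is
  gamma(0) = sigma^2 * (1 + sum_i theta_i^2).
  sum_i theta_i^2 = (0.778)^2 = 0.605284.
  gamma(0) = 5 * (1 + 0.605284) = 5 * 1.605284 = 8.02642, which rounds to 8.0264.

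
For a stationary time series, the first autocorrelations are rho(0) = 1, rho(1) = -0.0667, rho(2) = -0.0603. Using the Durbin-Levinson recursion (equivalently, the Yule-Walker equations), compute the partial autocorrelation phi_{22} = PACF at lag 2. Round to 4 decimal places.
\phi_{22} = -0.0650

The PACF at lag k is phi_{kk}, the last component of the solution
to the Yule-Walker system G_k phi = r_k where
  (G_k)_{ij} = rho(|i - j|), (r_k)_i = rho(i), i,j = 1..k.
Equivalently, Durbin-Levinson gives phi_{kk} iteratively:
  phi_{11} = rho(1)
  phi_{kk} = [rho(k) - sum_{j=1..k-1} phi_{k-1,j} rho(k-j)]
            / [1 - sum_{j=1..k-1} phi_{k-1,j} rho(j)],
  phi_{k,j} = phi_{k-1,j} - phi_{kk} phi_{k-1,k-j},  j = 1..k-1.
Step k = 1:
  phi_11 = rho(1) = -0.0667.
Step k = 2:
  phi_22 = [rho(2) - phi_11 rho(1)] / [1 - phi_11 rho(1)] = [-0.0603 - (-0.0667)(-0.0667)] / [1 - (-0.0667)(-0.0667)]
         = -0.06474889 / 0.99555111 = -0.065.
Therefore phi_{22} = -0.0650.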